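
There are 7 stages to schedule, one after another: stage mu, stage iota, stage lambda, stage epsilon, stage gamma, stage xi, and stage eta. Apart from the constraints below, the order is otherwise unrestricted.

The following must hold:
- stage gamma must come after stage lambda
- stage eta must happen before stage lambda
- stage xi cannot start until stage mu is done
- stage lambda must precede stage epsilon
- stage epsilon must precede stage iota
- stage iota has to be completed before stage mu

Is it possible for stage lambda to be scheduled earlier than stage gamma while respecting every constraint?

The constraints force stage lambda before stage gamma, so yes — every valid ordering has stage lambda earlier.

Yes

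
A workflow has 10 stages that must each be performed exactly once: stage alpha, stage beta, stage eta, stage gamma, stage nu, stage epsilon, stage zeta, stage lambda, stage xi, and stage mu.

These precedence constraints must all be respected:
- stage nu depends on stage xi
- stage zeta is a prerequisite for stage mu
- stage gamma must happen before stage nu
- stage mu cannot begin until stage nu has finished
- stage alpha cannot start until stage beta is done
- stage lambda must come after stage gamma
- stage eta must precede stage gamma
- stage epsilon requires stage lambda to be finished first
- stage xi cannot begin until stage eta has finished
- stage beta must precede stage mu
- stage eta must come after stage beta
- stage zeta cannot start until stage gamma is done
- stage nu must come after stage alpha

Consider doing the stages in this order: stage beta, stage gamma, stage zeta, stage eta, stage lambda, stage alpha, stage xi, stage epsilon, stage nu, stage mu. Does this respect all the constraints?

No

Here stage eta comes after stage gamma.
Since stage eta is required before stage gamma, the ordering is invalid.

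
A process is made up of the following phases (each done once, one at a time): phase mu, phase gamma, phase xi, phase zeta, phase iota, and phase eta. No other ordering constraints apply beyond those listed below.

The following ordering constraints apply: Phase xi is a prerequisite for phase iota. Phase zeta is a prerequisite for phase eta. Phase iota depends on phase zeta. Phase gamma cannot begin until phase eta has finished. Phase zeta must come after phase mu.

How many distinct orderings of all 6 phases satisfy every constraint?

12

2 phases have no prerequisites (phase mu, phase xi), so any of them could come first.
Counting all ways to extend the partial order to a total order gives 12.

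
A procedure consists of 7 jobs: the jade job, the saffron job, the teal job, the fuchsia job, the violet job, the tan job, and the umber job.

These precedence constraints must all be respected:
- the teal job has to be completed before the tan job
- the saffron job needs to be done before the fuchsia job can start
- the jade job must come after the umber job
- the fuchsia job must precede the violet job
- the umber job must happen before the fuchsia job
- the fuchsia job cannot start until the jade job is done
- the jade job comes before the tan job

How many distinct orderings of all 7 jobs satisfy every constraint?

48

The jobs with no prerequisites are the saffron job, the teal job, the umber job; any of them can be placed first.
Systematically extending each partial ordering one job at a time and counting, there are 48 complete orderings.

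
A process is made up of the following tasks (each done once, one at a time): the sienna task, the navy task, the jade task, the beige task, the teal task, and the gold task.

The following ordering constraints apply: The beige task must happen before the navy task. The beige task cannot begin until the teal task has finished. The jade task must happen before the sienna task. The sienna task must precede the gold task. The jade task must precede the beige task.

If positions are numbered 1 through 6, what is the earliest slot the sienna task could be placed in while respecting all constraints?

2

Working backwards through the constraints from the sienna task, its only required predecessor is the jade task.
So at minimum 1 task comes before the sienna task, putting the sienna task no earlier than position 2. That position is achievable by scheduling exactly that predecessor first.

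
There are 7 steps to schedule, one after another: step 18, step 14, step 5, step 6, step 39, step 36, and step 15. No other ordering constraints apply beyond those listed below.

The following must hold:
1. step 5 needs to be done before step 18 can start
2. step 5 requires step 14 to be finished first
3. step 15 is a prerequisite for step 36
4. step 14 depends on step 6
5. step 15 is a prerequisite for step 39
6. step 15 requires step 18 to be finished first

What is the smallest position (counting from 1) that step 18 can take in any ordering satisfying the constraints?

The steps that are forced before step 18, directly or transitively, are step 14, step 5, step 6. That's 3 steps.
With 3 mandatory predecessors, the earliest step 18 can sit is position 3+1 = 4, and placing just those 3 first achieves it.

4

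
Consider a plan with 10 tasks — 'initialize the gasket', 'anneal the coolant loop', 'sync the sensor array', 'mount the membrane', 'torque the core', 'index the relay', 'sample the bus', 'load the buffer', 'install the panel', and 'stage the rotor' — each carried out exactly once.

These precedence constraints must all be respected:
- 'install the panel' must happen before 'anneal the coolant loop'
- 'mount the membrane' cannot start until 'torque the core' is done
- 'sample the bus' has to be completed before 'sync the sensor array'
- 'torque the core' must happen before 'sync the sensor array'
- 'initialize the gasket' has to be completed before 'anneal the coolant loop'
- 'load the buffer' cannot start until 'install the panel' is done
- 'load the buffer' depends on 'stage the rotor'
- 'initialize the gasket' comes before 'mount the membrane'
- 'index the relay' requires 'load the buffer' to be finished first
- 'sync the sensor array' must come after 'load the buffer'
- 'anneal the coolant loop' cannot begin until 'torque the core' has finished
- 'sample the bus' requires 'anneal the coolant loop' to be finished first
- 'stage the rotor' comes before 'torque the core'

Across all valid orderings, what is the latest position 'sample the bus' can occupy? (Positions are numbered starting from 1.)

9

The only task forced after 'sample the bus' (directly or by a chain) is 'sync the sensor array'.
With 1 mandatory successor out of 10 tasks total, the latest slot for 'sample the bus' is 10−1 = 9, and it's reachable by doing all non-successors before 'sample the bus'.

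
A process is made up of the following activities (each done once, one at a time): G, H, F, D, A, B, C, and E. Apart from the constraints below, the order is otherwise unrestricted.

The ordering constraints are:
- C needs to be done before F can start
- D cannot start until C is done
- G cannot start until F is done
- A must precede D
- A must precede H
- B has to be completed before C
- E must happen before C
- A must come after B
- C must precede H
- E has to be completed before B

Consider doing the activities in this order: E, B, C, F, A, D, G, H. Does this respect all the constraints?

Yes

Checking each listed constraint against this order: for instance, C is in position 3 and H in position 8, so that constraint holds — and the remaining constraints check out the same way.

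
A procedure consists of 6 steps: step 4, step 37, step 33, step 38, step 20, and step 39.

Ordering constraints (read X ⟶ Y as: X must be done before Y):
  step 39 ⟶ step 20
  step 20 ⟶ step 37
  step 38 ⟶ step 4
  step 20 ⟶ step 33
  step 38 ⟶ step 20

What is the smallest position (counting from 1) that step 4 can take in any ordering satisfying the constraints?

Working backwards through the constraints from step 4, its only required predecessor is step 38.
So at minimum 1 step comes before step 4, putting step 4 no earlier than position 2. That position is achievable by scheduling exactly that predecessor first.

2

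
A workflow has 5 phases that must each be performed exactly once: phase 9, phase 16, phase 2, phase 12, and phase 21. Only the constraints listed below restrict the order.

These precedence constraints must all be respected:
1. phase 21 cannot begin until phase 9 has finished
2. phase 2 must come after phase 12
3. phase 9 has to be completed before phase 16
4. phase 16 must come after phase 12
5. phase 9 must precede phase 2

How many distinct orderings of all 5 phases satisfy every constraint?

2 phases have no prerequisites (phase 9, phase 12), so any of them could come first.
Enumerating by repeatedly choosing an available phase (one whose prerequisites are all placed) gives 14 distinct complete orderings.

14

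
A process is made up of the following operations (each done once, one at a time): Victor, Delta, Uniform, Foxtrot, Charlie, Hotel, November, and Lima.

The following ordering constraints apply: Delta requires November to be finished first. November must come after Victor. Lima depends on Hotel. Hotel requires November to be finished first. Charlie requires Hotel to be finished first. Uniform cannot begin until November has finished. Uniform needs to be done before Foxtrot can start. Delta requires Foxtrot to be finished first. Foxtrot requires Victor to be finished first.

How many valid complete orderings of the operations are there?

40

Victor is the only operation with nothing required before it, so every ordering starts there.
Counting all ways to extend the partial order to a total order gives 40.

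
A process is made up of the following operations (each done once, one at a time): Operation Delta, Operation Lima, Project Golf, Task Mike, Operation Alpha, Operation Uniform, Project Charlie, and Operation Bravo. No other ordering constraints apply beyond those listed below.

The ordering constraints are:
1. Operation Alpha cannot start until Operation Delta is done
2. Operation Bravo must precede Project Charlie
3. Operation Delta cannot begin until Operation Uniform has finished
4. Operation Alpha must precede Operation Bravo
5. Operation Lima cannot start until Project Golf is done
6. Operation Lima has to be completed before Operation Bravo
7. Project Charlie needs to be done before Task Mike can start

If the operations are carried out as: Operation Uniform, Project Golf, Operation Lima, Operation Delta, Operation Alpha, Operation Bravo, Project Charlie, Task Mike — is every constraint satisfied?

Going through the constraints one by one, each required predecessor appears earlier in the sequence than its dependent — e.g. Operation Lima (position 3) is before Operation Bravo (position 6), as required.

Yes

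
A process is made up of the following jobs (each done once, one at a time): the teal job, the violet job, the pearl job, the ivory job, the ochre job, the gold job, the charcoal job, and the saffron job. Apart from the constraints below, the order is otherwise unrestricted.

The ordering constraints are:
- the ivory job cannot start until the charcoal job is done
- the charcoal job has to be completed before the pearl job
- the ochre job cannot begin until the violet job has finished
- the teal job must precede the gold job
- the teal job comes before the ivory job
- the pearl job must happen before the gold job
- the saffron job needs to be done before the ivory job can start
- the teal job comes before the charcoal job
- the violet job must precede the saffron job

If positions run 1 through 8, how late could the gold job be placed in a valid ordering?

The gold job has no required successors, so nothing stops it from going last (position 8).

8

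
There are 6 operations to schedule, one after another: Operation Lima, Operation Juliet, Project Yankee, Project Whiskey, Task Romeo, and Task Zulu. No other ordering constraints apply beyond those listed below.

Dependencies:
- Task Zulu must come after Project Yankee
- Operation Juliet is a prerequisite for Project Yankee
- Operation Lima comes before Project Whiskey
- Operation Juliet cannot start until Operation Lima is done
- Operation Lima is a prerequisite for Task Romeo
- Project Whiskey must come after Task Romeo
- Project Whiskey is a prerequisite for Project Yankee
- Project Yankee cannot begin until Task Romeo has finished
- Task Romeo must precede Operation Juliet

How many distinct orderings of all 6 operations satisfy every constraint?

2

Operation Lima is the only operation with nothing required before it, so every ordering starts there.
Systematically extending each partial ordering one operation at a time and counting, there are 2 complete orderings.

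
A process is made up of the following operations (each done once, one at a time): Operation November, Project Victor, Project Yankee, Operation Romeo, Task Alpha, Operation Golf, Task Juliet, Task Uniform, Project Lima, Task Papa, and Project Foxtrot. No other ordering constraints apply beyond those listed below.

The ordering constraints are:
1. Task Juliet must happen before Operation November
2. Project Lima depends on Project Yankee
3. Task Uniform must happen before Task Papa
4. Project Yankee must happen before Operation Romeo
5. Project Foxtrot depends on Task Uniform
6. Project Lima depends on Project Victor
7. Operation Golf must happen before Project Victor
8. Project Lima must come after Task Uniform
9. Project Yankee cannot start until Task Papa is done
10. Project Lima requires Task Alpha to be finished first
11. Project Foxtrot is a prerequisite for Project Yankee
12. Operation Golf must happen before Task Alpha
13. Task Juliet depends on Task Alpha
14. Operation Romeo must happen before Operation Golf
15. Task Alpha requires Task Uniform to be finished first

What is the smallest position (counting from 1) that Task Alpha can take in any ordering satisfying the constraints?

The operations that are forced before Task Alpha, directly or transitively, are Project Yankee, Operation Romeo, Operation Golf, Task Uniform, Task Papa, Project Foxtrot. That's 6 operations.
With 6 mandatory predecessors, the earliest Task Alpha can sit is position 6+1 = 7, and placing just those 6 first achieves it.

7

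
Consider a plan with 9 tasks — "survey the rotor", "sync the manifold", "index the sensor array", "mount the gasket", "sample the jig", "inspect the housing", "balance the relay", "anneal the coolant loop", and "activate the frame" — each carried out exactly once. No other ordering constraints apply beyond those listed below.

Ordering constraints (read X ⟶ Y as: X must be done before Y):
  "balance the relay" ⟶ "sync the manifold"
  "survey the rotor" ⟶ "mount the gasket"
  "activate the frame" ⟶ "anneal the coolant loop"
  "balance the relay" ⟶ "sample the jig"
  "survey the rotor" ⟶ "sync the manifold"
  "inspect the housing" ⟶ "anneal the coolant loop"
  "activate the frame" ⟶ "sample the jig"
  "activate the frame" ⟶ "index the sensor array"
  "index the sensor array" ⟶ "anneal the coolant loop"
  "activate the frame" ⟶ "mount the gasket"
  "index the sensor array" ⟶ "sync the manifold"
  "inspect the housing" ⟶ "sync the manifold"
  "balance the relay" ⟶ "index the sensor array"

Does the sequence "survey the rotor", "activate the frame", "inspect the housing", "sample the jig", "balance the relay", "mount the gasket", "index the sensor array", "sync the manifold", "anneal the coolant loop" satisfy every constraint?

No

The sequence places "sample the jig" ahead of "balance the relay".
Since "balance the relay" is required before "sample the jig", the ordering is invalid.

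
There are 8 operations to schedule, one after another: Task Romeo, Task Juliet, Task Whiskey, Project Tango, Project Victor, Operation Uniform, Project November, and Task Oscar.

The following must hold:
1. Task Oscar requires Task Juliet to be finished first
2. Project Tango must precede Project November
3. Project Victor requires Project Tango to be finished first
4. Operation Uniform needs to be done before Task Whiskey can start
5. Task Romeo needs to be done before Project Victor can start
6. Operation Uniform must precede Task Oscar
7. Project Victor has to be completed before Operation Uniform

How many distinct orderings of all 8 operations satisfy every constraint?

137

The operations with no prerequisites are Task Romeo, Task Juliet, Project Tango; any of them can be placed first.
Systematically extending each partial ordering one operation at a time and counting, there are 137 complete orderings.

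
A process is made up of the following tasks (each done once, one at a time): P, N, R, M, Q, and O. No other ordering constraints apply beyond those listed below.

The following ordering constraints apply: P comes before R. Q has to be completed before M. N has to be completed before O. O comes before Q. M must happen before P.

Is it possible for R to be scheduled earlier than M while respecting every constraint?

No

Following M → P → R, M must precede R in every valid ordering.
So no valid ordering can have R before M.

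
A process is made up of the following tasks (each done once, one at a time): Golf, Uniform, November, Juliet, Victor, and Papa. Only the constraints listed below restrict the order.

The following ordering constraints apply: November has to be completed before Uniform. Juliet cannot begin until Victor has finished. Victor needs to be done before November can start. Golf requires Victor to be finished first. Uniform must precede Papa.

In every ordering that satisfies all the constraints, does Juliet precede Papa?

Nothing in the constraints links Juliet and Papa; they are unordered relative to each other.
A valid ordering placing Papa before Juliet exists, so the answer is no.

No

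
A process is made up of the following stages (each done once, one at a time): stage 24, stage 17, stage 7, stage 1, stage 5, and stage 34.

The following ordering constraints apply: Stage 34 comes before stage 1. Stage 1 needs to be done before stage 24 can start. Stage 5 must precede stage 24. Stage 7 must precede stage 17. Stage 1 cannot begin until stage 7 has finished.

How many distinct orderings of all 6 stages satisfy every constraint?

33

The stages with no prerequisites are stage 7, stage 5, stage 34; any of them can be placed first.
Counting all ways to extend the partial order to a total order gives 33.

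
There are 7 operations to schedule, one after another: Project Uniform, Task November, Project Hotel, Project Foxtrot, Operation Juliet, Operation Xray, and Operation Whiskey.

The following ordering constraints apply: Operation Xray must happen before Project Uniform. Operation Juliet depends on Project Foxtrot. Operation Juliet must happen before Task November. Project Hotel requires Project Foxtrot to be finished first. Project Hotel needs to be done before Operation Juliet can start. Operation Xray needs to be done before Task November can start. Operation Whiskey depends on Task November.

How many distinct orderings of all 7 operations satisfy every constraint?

18

2 operations have no prerequisites (Project Foxtrot, Operation Xray), so any of them could come first.
Counting all ways to extend the partial order to a total order gives 18.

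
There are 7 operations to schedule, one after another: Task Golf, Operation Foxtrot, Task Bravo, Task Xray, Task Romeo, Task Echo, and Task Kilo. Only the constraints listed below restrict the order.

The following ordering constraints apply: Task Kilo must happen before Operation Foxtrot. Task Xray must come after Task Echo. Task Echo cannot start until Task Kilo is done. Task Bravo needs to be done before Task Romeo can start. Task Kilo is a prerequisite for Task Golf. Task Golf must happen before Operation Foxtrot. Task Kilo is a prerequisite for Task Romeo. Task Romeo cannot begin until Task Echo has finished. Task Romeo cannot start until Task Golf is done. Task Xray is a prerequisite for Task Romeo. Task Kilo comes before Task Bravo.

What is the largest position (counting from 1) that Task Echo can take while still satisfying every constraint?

Following every chain forward from Task Echo, the operations that must come later are Task Xray, Task Romeo — 2 of them.
So at least 2 operations follow Task Echo, putting Task Echo no later than position 5. That position is achievable by scheduling everything else first.

5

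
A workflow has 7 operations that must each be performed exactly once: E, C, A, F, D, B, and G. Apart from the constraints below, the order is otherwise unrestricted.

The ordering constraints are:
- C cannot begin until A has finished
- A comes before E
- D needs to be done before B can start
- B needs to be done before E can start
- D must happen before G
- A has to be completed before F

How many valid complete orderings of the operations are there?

2 operations have no prerequisites (A, D), so any of them could come first.
Systematically extending each partial ordering one operation at a time and counting, there are 198 complete orderings.

198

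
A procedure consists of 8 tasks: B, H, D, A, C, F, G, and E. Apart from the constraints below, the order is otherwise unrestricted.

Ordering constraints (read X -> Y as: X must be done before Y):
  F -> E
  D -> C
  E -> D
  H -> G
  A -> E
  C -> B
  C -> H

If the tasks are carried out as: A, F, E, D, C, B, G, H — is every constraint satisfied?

The sequence places G ahead of H.
But one of the constraints requires H before G, so this ordering violates it.

No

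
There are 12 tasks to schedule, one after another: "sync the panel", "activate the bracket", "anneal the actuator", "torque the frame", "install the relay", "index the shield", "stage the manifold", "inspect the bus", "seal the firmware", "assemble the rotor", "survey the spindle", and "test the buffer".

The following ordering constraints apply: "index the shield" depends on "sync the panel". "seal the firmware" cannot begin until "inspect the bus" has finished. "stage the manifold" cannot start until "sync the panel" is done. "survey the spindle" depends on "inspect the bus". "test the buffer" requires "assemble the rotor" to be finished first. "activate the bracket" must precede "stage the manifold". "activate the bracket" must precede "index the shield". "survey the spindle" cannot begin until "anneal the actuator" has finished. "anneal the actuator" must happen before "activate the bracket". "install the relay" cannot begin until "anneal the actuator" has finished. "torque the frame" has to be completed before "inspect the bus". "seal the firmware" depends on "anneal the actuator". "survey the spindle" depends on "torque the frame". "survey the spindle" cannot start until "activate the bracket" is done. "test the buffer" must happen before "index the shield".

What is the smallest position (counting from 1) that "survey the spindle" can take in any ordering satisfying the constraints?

5

The tasks that are forced before "survey the spindle", directly or transitively, are "activate the bracket", "anneal the actuator", "torque the frame", "inspect the bus". That's 4 tasks.
With 4 mandatory predecessors, the earliest "survey the spindle" can sit is position 4+1 = 5, and placing just those 4 first achieves it.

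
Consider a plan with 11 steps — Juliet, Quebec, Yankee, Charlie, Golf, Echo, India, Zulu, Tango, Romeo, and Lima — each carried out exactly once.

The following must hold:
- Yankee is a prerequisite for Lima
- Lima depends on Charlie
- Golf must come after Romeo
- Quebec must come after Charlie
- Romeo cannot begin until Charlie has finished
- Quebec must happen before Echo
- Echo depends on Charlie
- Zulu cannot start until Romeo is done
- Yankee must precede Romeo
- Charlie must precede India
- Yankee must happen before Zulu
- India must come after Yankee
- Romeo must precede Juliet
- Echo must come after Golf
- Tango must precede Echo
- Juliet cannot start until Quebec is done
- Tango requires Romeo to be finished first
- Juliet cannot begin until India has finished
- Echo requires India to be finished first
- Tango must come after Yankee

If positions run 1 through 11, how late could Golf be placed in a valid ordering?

10

Following the constraints forward from Golf, its only required successor is Echo.
So at least 1 step follows Golf, putting Golf no later than position 10. That position is achievable by scheduling everything else first.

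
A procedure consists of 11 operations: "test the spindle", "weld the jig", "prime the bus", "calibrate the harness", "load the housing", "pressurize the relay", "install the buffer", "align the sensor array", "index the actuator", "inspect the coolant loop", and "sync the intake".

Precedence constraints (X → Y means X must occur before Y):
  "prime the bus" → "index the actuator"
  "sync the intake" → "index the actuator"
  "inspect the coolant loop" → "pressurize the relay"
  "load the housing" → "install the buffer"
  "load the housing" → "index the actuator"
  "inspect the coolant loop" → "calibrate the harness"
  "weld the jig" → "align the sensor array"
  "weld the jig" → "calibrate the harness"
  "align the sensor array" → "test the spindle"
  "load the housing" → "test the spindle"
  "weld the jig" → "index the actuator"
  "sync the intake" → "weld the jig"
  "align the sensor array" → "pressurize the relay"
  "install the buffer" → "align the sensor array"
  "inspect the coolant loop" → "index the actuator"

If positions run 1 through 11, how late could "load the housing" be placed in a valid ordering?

Following every chain forward from "load the housing", the operations that must come later are "test the spindle", "pressurize the relay", "install the buffer", "align the sensor array", "index the actuator" — 5 of them.
With 5 mandatory successors out of 11 operations total, the latest slot for "load the housing" is 11−5 = 6, and it's reachable by doing all non-successors before "load the housing".

6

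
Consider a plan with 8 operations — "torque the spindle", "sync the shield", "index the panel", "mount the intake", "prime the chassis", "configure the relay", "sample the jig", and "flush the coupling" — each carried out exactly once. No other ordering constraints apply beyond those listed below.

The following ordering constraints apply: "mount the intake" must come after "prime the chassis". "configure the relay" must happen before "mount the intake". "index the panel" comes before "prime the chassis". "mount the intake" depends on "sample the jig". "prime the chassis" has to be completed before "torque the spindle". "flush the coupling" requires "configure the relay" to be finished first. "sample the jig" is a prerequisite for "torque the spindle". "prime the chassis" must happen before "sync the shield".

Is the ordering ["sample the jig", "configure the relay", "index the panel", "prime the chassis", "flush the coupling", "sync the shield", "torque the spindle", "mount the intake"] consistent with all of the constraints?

Yes

Every stated constraint is respected: "sample the jig" sits at position 1, ahead of "mount the intake" at position 8, and each of the other listed pairs likewise has the predecessor earlier in the sequence.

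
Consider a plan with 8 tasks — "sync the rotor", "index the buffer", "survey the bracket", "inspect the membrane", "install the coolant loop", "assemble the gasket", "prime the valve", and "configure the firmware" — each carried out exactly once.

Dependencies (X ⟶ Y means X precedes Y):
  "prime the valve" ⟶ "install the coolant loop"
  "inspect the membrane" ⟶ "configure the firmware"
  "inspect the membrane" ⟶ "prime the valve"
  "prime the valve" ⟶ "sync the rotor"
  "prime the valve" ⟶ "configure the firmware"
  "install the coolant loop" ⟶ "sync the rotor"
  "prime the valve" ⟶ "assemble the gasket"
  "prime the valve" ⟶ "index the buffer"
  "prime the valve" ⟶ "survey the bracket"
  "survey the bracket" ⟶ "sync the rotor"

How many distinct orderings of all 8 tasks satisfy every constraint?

Only "inspect the membrane" has no prerequisites, so it must go first.
Counting all ways to extend the partial order to a total order gives 240.

240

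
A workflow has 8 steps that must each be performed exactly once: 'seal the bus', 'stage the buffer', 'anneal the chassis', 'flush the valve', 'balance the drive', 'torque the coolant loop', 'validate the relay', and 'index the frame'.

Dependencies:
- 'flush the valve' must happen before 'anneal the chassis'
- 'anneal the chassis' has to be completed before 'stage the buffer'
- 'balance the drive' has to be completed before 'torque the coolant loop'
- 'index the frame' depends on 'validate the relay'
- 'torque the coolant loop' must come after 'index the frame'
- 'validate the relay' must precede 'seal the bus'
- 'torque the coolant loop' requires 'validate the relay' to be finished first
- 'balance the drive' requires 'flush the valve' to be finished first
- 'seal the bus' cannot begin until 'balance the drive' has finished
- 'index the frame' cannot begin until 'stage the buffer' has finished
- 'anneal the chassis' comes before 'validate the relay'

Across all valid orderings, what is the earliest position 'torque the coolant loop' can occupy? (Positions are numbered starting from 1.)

The steps that are forced before 'torque the coolant loop', directly or transitively, are 'stage the buffer', 'anneal the chassis', 'flush the valve', 'balance the drive', 'validate the relay', 'index the frame'. That's 6 steps.
So at minimum 6 steps come before 'torque the coolant loop', putting 'torque the coolant loop' no earlier than position 7. That position is achievable by scheduling exactly those predecessors first.

7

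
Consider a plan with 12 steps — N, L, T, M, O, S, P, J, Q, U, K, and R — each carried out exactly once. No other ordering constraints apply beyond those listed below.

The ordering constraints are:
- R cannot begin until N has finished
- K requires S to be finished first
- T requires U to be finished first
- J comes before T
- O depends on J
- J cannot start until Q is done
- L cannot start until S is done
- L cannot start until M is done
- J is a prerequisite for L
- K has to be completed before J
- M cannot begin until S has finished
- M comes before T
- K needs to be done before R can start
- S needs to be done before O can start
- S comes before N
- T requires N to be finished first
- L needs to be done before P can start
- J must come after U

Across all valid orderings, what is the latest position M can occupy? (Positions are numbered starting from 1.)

9

Following every chain forward from M, the steps that must come later are L, T, P — 3 of them.
With 3 mandatory successors out of 12 steps total, the latest slot for M is 12−3 = 9, and it's reachable by doing all non-successors before M.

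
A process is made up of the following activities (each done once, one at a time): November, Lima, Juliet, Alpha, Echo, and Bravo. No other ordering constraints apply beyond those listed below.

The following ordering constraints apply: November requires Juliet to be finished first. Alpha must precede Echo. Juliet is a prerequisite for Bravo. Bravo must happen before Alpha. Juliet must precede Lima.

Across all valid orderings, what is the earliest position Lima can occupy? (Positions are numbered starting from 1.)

2

The only activity forced before Lima (directly or transitively) is Juliet.
With 1 mandatory predecessor, the earliest Lima can sit is position 1+1 = 2, and placing just that one first achieves it.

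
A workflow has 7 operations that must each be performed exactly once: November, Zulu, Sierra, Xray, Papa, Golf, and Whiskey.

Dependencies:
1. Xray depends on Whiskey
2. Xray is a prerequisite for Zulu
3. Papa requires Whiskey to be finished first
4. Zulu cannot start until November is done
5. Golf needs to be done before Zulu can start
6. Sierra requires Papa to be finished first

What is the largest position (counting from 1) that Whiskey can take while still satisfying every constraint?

3

Every operation that must follow Whiskey has to come after it. Tracing all chains starting from Whiskey, those operations are: Zulu, Sierra, Xray, Papa — 4 in total.
With 4 mandatory successors out of 7 operations total, the latest slot for Whiskey is 7−4 = 3, and it's reachable by doing all non-successors before Whiskey.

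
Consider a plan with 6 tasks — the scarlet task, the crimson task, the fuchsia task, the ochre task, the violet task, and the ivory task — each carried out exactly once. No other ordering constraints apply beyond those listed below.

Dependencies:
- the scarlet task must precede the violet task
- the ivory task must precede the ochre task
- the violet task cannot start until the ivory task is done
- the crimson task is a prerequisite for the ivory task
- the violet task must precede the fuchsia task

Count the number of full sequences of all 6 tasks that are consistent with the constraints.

The tasks with no prerequisites are the scarlet task, the crimson task; any of them can be placed first.
Enumerating by repeatedly choosing an available task (one whose prerequisites are all placed) gives 10 distinct complete orderings.

10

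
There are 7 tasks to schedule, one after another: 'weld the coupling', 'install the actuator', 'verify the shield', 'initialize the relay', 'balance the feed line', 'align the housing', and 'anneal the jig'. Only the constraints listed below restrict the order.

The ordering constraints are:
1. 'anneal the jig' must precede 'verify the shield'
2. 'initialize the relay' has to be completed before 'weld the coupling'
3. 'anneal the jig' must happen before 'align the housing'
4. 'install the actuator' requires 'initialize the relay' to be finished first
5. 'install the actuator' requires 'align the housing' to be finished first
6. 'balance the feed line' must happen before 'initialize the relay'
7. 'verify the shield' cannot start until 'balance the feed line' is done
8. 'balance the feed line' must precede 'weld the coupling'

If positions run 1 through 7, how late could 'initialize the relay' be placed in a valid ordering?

5

The tasks that are forced after 'initialize the relay', directly or by a chain of constraints, are 'weld the coupling', 'install the actuator'. That's 2 tasks.
With 2 mandatory successors out of 7 tasks total, the latest slot for 'initialize the relay' is 7−2 = 5, and it's reachable by doing all non-successors before 'initialize the relay'.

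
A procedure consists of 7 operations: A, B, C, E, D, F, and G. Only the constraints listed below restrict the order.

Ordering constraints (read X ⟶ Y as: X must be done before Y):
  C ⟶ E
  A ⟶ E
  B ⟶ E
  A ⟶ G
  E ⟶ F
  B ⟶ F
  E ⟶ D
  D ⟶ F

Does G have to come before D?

No

Nothing in the constraints links G and D; they are unordered relative to each other.
A valid ordering placing D before G exists, so the answer is no.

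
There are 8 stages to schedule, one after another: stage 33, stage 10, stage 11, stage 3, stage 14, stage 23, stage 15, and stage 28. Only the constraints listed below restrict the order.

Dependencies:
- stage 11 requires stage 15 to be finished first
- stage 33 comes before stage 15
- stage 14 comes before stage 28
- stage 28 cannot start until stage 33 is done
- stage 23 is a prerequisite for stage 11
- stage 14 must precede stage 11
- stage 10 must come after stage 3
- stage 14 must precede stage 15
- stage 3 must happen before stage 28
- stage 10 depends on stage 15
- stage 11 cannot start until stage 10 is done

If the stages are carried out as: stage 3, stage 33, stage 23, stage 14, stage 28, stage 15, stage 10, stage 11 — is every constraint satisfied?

Yes

Going through the constraints one by one, each required predecessor appears earlier in the sequence than its dependent — e.g. stage 3 (position 1) is before stage 10 (position 7), as required.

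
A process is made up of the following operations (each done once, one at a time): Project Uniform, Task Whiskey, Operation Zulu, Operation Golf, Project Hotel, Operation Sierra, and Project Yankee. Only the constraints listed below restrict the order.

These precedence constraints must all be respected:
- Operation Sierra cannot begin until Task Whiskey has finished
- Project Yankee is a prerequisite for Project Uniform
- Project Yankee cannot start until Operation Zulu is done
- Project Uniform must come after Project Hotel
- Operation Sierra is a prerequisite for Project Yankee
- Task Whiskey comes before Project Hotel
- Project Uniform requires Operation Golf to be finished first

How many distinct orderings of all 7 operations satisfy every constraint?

The operations with no prerequisites are Task Whiskey, Operation Zulu, Operation Golf; any of them can be placed first.
Counting all ways to extend the partial order to a total order gives 66.

66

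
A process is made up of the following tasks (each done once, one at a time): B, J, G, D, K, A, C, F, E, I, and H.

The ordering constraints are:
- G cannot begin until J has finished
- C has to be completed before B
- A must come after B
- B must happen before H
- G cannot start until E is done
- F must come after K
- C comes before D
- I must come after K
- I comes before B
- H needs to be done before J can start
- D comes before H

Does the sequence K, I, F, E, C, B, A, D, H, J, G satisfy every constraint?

Yes

Going through the constraints one by one, each required predecessor appears earlier in the sequence than its dependent — e.g. E (position 4) is before G (position 11), as required.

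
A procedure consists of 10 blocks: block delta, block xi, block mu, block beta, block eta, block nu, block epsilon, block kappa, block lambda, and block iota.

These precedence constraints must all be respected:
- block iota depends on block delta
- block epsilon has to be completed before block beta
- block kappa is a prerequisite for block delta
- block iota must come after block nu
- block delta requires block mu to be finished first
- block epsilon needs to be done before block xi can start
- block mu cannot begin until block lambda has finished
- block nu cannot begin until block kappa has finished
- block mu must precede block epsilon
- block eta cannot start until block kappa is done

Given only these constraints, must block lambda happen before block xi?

Yes

Chaining the stated constraints: block lambda → block mu → block epsilon → block xi.
That forces block lambda before block xi in every valid schedule.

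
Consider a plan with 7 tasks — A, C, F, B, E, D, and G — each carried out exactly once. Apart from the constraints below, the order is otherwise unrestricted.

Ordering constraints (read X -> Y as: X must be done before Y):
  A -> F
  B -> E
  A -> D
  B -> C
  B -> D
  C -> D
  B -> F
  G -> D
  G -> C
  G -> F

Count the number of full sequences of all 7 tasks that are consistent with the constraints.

112

3 tasks have no prerequisites (A, B, G), so any of them could come first.
Systematically extending each partial ordering one task at a time and counting, there are 112 complete orderings.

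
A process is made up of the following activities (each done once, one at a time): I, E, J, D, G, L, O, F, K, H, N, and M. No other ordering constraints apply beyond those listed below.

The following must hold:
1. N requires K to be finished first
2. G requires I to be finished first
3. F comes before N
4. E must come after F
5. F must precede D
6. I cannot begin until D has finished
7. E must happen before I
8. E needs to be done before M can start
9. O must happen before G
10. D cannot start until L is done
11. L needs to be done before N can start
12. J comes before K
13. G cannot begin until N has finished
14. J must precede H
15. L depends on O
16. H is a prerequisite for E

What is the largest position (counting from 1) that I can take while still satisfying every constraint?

11

Following the constraints forward from I, its only required successor is G.
With 1 mandatory successor out of 12 activities total, the latest slot for I is 12−1 = 11, and it's reachable by doing all non-successors before I.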